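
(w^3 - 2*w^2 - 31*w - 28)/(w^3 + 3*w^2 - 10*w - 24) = (w^2 - 6*w - 7)/(w^2 - w - 6)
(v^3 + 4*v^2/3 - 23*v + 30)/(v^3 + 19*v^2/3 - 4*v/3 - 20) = (v - 3)/(v + 2)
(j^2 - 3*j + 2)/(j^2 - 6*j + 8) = (j - 1)/(j - 4)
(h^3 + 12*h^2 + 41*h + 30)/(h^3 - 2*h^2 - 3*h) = (h^2 + 11*h + 30)/(h*(h - 3))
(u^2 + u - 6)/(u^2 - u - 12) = (u - 2)/(u - 4)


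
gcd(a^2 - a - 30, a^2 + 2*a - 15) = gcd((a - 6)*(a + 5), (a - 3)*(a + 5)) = a + 5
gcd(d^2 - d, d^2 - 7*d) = d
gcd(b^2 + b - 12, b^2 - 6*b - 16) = 1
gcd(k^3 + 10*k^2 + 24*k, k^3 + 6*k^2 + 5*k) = k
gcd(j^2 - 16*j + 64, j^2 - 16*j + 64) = j^2 - 16*j + 64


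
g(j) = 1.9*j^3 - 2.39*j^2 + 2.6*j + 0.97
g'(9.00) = 421.28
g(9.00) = 1215.88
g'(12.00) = 766.04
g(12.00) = 2971.21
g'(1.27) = 5.72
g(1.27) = 4.31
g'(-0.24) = 4.08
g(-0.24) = 0.18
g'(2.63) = 29.45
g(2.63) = 25.84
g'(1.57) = 9.15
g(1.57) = 6.51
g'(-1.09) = 14.58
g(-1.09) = -7.16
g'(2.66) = 30.22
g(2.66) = 26.74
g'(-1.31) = 18.64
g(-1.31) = -10.81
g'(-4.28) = 127.47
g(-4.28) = -202.90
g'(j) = 5.7*j^2 - 4.78*j + 2.6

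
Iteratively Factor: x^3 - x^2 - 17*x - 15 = (x + 3)*(x^2 - 4*x - 5) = (x - 5)*(x + 3)*(x + 1)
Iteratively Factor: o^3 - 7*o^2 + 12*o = (o)*(o^2 - 7*o + 12) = o*(o - 3)*(o - 4)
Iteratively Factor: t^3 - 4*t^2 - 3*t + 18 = (t - 3)*(t^2 - t - 6) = (t - 3)^2*(t + 2)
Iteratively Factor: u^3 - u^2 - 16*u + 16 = (u - 1)*(u^2 - 16) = (u - 1)*(u + 4)*(u - 4)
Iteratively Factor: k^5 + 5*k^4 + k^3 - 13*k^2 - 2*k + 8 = (k + 1)*(k^4 + 4*k^3 - 3*k^2 - 10*k + 8) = (k + 1)*(k + 2)*(k^3 + 2*k^2 - 7*k + 4) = (k - 1)*(k + 1)*(k + 2)*(k^2 + 3*k - 4) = (k - 1)^2*(k + 1)*(k + 2)*(k + 4)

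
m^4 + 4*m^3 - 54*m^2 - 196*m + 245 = (m - 7)*(m - 1)*(m + 5)*(m + 7)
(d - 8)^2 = d^2 - 16*d + 64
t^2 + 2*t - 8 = (t - 2)*(t + 4)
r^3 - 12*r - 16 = (r - 4)*(r + 2)^2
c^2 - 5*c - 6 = (c - 6)*(c + 1)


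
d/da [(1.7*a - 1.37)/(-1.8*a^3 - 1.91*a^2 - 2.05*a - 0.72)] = (6.12*a^3 - 4.151*a^2 - 5.2334*a - 4.0325)/(3.24*a^6 + 6.876*a^5 + 11.0281*a^4 + 10.423*a^3 + 6.9529*a^2 + 2.952*a + 0.5184)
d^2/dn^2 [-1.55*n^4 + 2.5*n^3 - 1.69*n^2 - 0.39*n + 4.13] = -18.6*n^2 + 15.0*n - 3.38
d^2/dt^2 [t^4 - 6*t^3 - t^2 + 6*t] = 12*t^2 - 36*t - 2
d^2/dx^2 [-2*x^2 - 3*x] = -4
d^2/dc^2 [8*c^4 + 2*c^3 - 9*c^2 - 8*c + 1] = 96*c^2 + 12*c - 18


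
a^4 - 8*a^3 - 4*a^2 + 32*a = a*(a - 8)*(a - 2)*(a + 2)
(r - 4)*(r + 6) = r^2 + 2*r - 24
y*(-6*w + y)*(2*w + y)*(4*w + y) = -48*w^3*y - 28*w^2*y^2 + y^4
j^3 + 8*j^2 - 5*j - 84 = (j - 3)*(j + 4)*(j + 7)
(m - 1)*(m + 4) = m^2 + 3*m - 4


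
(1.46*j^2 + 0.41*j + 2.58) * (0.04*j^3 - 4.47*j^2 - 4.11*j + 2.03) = 0.0584*j^5 - 6.5098*j^4 - 7.7301*j^3 - 10.2539*j^2 - 9.7715*j + 5.2374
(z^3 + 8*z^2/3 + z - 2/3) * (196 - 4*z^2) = -4*z^5 - 32*z^4/3 + 192*z^3 + 1576*z^2/3 + 196*z - 392/3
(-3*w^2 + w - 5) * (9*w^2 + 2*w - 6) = -27*w^4 + 3*w^3 - 25*w^2 - 16*w + 30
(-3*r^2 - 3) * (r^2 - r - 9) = -3*r^4 + 3*r^3 + 24*r^2 + 3*r + 27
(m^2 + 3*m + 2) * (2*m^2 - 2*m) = 2*m^4 + 4*m^3 - 2*m^2 - 4*m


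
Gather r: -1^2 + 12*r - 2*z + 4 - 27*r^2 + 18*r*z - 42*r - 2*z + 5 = -27*r^2 + r*(18*z - 30) - 4*z + 8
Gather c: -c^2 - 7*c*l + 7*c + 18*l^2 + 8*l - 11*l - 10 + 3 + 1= -c^2 + c*(7 - 7*l) + 18*l^2 - 3*l - 6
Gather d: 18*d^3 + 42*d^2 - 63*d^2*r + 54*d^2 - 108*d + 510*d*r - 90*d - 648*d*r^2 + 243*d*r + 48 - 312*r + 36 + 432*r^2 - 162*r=18*d^3 + d^2*(96 - 63*r) + d*(-648*r^2 + 753*r - 198) + 432*r^2 - 474*r + 84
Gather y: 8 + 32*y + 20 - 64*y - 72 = -32*y - 44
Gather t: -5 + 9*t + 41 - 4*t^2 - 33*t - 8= -4*t^2 - 24*t + 28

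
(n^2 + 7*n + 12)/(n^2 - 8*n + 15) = (n^2 + 7*n + 12)/(n^2 - 8*n + 15)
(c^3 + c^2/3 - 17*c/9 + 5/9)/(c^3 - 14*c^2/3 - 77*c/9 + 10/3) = (c - 1)/(c - 6)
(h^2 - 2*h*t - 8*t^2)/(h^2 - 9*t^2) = (h^2 - 2*h*t - 8*t^2)/(h^2 - 9*t^2)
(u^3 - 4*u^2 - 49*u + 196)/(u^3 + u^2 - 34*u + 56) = (u - 7)/(u - 2)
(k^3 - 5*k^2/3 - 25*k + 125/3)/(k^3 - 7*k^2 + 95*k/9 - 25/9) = 3*(k + 5)/(3*k - 1)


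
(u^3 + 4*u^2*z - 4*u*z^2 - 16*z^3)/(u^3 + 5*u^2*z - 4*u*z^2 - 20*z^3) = (u + 4*z)/(u + 5*z)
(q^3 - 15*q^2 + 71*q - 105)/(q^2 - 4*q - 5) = (q^2 - 10*q + 21)/(q + 1)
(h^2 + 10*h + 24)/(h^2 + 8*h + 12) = (h + 4)/(h + 2)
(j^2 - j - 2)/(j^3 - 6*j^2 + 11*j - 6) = (j + 1)/(j^2 - 4*j + 3)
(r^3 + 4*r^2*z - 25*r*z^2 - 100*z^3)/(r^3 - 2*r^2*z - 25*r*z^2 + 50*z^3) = (-r - 4*z)/(-r + 2*z)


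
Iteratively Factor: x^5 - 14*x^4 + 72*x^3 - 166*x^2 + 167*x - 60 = (x - 4)*(x^4 - 10*x^3 + 32*x^2 - 38*x + 15) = (x - 4)*(x - 3)*(x^3 - 7*x^2 + 11*x - 5) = (x - 5)*(x - 4)*(x - 3)*(x^2 - 2*x + 1) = (x - 5)*(x - 4)*(x - 3)*(x - 1)*(x - 1)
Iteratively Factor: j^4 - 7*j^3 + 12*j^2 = (j)*(j^3 - 7*j^2 + 12*j) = j*(j - 3)*(j^2 - 4*j) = j^2*(j - 3)*(j - 4)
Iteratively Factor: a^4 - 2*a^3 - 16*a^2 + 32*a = (a)*(a^3 - 2*a^2 - 16*a + 32) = a*(a - 4)*(a^2 + 2*a - 8) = a*(a - 4)*(a + 4)*(a - 2)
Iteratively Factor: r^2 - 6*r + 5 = (r - 1)*(r - 5)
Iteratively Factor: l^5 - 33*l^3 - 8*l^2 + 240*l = (l - 5)*(l^4 + 5*l^3 - 8*l^2 - 48*l) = (l - 5)*(l - 3)*(l^3 + 8*l^2 + 16*l) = l*(l - 5)*(l - 3)*(l^2 + 8*l + 16) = l*(l - 5)*(l - 3)*(l + 4)*(l + 4)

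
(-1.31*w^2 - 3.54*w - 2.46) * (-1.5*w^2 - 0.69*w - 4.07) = 1.965*w^4 + 6.2139*w^3 + 11.4643*w^2 + 16.1052*w + 10.0122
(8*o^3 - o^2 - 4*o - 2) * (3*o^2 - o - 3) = 24*o^5 - 11*o^4 - 35*o^3 + o^2 + 14*o + 6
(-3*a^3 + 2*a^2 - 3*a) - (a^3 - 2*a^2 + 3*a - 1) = -4*a^3 + 4*a^2 - 6*a + 1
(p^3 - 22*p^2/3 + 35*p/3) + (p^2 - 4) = p^3 - 19*p^2/3 + 35*p/3 - 4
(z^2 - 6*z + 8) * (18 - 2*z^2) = -2*z^4 + 12*z^3 + 2*z^2 - 108*z + 144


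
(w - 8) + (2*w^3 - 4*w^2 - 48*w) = 2*w^3 - 4*w^2 - 47*w - 8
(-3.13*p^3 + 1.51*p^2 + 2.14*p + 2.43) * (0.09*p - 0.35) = -0.2817*p^4 + 1.2314*p^3 - 0.3359*p^2 - 0.5303*p - 0.8505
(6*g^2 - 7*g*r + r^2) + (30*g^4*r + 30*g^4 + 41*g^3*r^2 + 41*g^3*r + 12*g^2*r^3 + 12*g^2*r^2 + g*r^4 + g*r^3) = 30*g^4*r + 30*g^4 + 41*g^3*r^2 + 41*g^3*r + 12*g^2*r^3 + 12*g^2*r^2 + 6*g^2 + g*r^4 + g*r^3 - 7*g*r + r^2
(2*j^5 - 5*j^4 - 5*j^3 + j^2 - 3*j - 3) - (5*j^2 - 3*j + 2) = 2*j^5 - 5*j^4 - 5*j^3 - 4*j^2 - 5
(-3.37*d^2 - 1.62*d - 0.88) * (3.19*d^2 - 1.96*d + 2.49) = -10.7503*d^4 + 1.4374*d^3 - 8.0233*d^2 - 2.309*d - 2.1912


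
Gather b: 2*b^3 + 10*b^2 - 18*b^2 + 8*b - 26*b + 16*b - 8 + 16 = 2*b^3 - 8*b^2 - 2*b + 8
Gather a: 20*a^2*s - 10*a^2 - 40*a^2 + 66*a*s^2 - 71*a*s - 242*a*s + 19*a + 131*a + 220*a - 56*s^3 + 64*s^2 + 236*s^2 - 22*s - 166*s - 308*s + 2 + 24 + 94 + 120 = a^2*(20*s - 50) + a*(66*s^2 - 313*s + 370) - 56*s^3 + 300*s^2 - 496*s + 240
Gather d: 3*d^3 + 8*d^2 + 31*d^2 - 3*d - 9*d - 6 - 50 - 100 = 3*d^3 + 39*d^2 - 12*d - 156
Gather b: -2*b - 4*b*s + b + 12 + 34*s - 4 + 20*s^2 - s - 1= b*(-4*s - 1) + 20*s^2 + 33*s + 7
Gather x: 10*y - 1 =10*y - 1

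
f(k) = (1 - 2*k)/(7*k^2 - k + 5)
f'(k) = (1 - 14*k)*(1 - 2*k)/(7*k^2 - k + 5)^2 - 2/(7*k^2 - k + 5) = (-14*k^2 + 2*k + (2*k - 1)*(14*k - 1) - 10)/(7*k^2 - k + 5)^2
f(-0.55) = 0.27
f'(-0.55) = 0.05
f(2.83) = -0.08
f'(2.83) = 0.02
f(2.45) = -0.09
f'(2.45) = 0.02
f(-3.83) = 0.08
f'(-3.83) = 0.02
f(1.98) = -0.10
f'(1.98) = 0.02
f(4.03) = -0.06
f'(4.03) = 0.01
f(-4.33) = 0.07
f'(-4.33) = 0.02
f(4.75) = -0.05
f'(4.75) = 0.01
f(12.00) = -0.02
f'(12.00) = 0.00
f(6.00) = -0.04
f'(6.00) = 0.01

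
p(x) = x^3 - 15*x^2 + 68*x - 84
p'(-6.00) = 356.00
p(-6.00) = -1248.00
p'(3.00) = 5.00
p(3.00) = 12.00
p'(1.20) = 36.32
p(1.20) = -22.27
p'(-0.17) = 73.19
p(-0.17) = -96.00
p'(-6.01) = 356.66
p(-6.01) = -1251.56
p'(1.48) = 30.17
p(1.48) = -12.97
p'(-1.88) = 135.00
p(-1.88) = -271.50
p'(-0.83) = 94.97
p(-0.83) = -151.35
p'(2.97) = 5.36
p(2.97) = 11.84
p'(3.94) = -3.63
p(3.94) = 12.23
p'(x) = 3*x^2 - 30*x + 68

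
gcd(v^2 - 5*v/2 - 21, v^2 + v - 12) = 1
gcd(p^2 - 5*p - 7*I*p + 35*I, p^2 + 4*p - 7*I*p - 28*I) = p - 7*I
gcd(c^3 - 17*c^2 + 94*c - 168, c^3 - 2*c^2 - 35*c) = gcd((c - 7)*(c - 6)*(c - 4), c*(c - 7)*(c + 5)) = c - 7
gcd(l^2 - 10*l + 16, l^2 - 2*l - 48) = l - 8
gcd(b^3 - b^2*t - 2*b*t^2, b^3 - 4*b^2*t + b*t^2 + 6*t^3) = -b^2 + b*t + 2*t^2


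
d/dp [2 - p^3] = -3*p^2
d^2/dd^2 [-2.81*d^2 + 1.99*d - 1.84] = -5.62000000000000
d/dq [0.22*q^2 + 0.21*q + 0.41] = 0.44*q + 0.21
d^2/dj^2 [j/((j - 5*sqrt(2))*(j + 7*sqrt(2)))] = 2*(j^3 + 210*j + 140*sqrt(2))/(j^6 + 6*sqrt(2)*j^5 - 186*j^4 - 824*sqrt(2)*j^3 + 13020*j^2 + 29400*sqrt(2)*j - 343000)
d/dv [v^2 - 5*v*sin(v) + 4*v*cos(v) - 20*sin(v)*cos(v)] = -4*v*sin(v) - 5*v*cos(v) + 2*v - 5*sin(v) + 4*cos(v) - 20*cos(2*v)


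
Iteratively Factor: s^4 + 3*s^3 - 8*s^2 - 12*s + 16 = (s - 2)*(s^3 + 5*s^2 + 2*s - 8) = (s - 2)*(s + 2)*(s^2 + 3*s - 4) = (s - 2)*(s + 2)*(s + 4)*(s - 1)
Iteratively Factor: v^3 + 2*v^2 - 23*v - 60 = (v - 5)*(v^2 + 7*v + 12) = (v - 5)*(v + 4)*(v + 3)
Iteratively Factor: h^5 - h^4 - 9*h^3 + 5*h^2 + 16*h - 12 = (h - 3)*(h^4 + 2*h^3 - 3*h^2 - 4*h + 4) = (h - 3)*(h - 1)*(h^3 + 3*h^2 - 4) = (h - 3)*(h - 1)^2*(h^2 + 4*h + 4) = (h - 3)*(h - 1)^2*(h + 2)*(h + 2)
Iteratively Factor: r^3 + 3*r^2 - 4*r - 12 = (r + 2)*(r^2 + r - 6) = (r - 2)*(r + 2)*(r + 3)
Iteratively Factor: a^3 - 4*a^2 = (a)*(a^2 - 4*a) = a^2*(a - 4)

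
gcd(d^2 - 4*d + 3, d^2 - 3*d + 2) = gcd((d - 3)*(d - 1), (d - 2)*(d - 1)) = d - 1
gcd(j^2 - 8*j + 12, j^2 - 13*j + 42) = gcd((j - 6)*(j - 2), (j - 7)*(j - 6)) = j - 6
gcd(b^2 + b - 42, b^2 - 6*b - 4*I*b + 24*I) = b - 6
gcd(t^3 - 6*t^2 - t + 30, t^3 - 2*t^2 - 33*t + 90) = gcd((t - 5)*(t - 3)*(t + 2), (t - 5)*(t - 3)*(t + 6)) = t^2 - 8*t + 15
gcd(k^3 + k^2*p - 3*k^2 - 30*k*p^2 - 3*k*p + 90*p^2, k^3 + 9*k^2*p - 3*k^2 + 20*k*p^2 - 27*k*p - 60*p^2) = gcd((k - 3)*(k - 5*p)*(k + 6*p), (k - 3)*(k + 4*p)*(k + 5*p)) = k - 3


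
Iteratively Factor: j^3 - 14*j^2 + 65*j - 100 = (j - 5)*(j^2 - 9*j + 20) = (j - 5)*(j - 4)*(j - 5)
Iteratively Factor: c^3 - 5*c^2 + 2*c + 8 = (c - 2)*(c^2 - 3*c - 4) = (c - 4)*(c - 2)*(c + 1)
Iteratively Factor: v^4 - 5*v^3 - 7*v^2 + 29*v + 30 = (v - 5)*(v^3 - 7*v - 6) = (v - 5)*(v + 2)*(v^2 - 2*v - 3) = (v - 5)*(v - 3)*(v + 2)*(v + 1)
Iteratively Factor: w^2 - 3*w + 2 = (w - 2)*(w - 1)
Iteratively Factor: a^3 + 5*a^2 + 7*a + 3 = (a + 1)*(a^2 + 4*a + 3) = (a + 1)*(a + 3)*(a + 1)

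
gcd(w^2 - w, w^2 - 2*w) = w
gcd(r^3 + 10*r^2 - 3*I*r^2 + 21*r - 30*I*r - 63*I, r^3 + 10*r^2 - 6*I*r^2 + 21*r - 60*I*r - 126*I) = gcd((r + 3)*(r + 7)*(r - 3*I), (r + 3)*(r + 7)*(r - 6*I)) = r^2 + 10*r + 21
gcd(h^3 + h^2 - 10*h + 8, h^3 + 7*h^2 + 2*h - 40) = h^2 + 2*h - 8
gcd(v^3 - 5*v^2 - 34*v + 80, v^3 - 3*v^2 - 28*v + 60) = v^2 + 3*v - 10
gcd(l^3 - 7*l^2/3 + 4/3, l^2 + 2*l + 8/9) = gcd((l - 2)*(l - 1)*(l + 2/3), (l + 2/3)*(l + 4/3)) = l + 2/3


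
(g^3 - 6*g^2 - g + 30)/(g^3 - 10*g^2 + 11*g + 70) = (g - 3)/(g - 7)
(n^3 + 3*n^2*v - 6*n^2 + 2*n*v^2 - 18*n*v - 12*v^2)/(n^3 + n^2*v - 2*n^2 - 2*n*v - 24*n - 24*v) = (n + 2*v)/(n + 4)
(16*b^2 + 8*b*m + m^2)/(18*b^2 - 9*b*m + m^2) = (16*b^2 + 8*b*m + m^2)/(18*b^2 - 9*b*m + m^2)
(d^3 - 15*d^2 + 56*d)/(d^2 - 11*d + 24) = d*(d - 7)/(d - 3)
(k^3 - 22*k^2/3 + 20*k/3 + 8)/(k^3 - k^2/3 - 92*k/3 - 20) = (k - 2)/(k + 5)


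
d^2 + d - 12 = (d - 3)*(d + 4)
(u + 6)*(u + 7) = u^2 + 13*u + 42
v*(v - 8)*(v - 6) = v^3 - 14*v^2 + 48*v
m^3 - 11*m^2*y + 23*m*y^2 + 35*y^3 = (m - 7*y)*(m - 5*y)*(m + y)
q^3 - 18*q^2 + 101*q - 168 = (q - 8)*(q - 7)*(q - 3)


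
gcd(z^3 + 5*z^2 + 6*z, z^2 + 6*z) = z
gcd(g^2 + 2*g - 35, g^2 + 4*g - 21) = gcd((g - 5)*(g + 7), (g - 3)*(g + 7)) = g + 7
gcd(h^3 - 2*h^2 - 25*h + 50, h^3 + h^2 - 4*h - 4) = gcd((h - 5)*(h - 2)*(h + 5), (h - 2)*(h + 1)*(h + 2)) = h - 2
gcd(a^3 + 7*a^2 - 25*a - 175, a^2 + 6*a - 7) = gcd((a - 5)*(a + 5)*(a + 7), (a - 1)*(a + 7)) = a + 7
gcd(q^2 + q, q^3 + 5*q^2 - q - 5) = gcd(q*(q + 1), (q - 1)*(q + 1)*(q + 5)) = q + 1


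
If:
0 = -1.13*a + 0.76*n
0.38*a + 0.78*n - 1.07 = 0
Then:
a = 0.69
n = 1.03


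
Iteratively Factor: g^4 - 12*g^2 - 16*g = (g)*(g^3 - 12*g - 16) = g*(g - 4)*(g^2 + 4*g + 4) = g*(g - 4)*(g + 2)*(g + 2)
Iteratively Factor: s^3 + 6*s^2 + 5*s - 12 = (s + 3)*(s^2 + 3*s - 4) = (s + 3)*(s + 4)*(s - 1)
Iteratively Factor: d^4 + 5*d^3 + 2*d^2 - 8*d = (d + 2)*(d^3 + 3*d^2 - 4*d) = d*(d + 2)*(d^2 + 3*d - 4) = d*(d - 1)*(d + 2)*(d + 4)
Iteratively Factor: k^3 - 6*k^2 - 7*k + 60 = (k - 5)*(k^2 - k - 12) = (k - 5)*(k - 4)*(k + 3)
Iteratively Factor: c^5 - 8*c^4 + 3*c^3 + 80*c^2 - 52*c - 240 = (c + 2)*(c^4 - 10*c^3 + 23*c^2 + 34*c - 120) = (c - 5)*(c + 2)*(c^3 - 5*c^2 - 2*c + 24) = (c - 5)*(c - 3)*(c + 2)*(c^2 - 2*c - 8) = (c - 5)*(c - 3)*(c + 2)^2*(c - 4)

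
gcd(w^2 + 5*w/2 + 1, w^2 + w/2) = w + 1/2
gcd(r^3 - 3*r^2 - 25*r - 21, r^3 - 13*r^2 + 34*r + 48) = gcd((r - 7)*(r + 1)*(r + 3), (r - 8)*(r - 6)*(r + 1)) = r + 1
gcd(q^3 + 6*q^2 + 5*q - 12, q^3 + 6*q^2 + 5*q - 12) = q^3 + 6*q^2 + 5*q - 12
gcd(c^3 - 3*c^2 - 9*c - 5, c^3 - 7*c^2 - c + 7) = c + 1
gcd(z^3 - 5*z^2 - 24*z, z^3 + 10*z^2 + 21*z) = z^2 + 3*z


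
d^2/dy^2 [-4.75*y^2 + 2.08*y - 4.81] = -9.50000000000000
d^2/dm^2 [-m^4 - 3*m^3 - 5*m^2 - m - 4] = -12*m^2 - 18*m - 10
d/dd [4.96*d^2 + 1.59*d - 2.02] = 9.92*d + 1.59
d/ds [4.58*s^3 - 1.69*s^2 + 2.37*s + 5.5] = 13.74*s^2 - 3.38*s + 2.37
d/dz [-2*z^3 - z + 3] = -6*z^2 - 1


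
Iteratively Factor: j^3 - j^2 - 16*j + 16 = (j - 4)*(j^2 + 3*j - 4) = (j - 4)*(j + 4)*(j - 1)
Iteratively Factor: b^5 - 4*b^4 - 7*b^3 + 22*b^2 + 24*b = (b + 1)*(b^4 - 5*b^3 - 2*b^2 + 24*b) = (b - 3)*(b + 1)*(b^3 - 2*b^2 - 8*b) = (b - 3)*(b + 1)*(b + 2)*(b^2 - 4*b) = b*(b - 3)*(b + 1)*(b + 2)*(b - 4)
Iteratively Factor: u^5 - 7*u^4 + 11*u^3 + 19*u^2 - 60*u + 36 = (u - 3)*(u^4 - 4*u^3 - u^2 + 16*u - 12) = (u - 3)^2*(u^3 - u^2 - 4*u + 4) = (u - 3)^2*(u + 2)*(u^2 - 3*u + 2) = (u - 3)^2*(u - 2)*(u + 2)*(u - 1)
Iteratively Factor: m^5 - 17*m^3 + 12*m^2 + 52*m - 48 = (m - 3)*(m^4 + 3*m^3 - 8*m^2 - 12*m + 16) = (m - 3)*(m + 2)*(m^3 + m^2 - 10*m + 8) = (m - 3)*(m - 2)*(m + 2)*(m^2 + 3*m - 4) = (m - 3)*(m - 2)*(m + 2)*(m + 4)*(m - 1)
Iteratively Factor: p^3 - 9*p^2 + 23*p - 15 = (p - 1)*(p^2 - 8*p + 15) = (p - 5)*(p - 1)*(p - 3)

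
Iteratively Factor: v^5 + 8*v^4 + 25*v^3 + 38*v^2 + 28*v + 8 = (v + 1)*(v^4 + 7*v^3 + 18*v^2 + 20*v + 8) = (v + 1)*(v + 2)*(v^3 + 5*v^2 + 8*v + 4) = (v + 1)^2*(v + 2)*(v^2 + 4*v + 4) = (v + 1)^2*(v + 2)^2*(v + 2)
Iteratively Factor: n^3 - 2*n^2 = (n)*(n^2 - 2*n) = n*(n - 2)*(n)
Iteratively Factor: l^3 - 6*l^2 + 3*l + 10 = (l - 5)*(l^2 - l - 2) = (l - 5)*(l + 1)*(l - 2)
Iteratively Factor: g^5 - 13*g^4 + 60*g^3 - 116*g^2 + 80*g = (g - 2)*(g^4 - 11*g^3 + 38*g^2 - 40*g) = (g - 2)^2*(g^3 - 9*g^2 + 20*g) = (g - 4)*(g - 2)^2*(g^2 - 5*g) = g*(g - 4)*(g - 2)^2*(g - 5)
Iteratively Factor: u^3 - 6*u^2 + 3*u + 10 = (u - 5)*(u^2 - u - 2) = (u - 5)*(u - 2)*(u + 1)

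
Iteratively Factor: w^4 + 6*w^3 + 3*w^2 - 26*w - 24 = (w + 1)*(w^3 + 5*w^2 - 2*w - 24) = (w + 1)*(w + 4)*(w^2 + w - 6) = (w + 1)*(w + 3)*(w + 4)*(w - 2)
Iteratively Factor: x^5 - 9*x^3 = (x - 3)*(x^4 + 3*x^3) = x*(x - 3)*(x^3 + 3*x^2) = x*(x - 3)*(x + 3)*(x^2) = x^2*(x - 3)*(x + 3)*(x)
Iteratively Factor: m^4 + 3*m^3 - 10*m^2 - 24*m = (m + 2)*(m^3 + m^2 - 12*m) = m*(m + 2)*(m^2 + m - 12) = m*(m - 3)*(m + 2)*(m + 4)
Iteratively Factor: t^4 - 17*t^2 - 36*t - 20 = (t - 5)*(t^3 + 5*t^2 + 8*t + 4) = (t - 5)*(t + 2)*(t^2 + 3*t + 2) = (t - 5)*(t + 1)*(t + 2)*(t + 2)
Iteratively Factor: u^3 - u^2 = (u)*(u^2 - u) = u^2*(u - 1)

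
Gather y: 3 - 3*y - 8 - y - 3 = -4*y - 8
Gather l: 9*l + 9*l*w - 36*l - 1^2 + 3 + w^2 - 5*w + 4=l*(9*w - 27) + w^2 - 5*w + 6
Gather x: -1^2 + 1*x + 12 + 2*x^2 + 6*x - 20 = 2*x^2 + 7*x - 9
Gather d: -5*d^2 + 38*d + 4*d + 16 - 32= -5*d^2 + 42*d - 16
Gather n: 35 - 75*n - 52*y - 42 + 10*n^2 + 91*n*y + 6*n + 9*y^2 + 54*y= 10*n^2 + n*(91*y - 69) + 9*y^2 + 2*y - 7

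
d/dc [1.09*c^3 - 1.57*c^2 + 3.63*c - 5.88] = 3.27*c^2 - 3.14*c + 3.63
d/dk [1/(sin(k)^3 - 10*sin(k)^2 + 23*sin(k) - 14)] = (-3*sin(k)^2 + 20*sin(k) - 23)*cos(k)/(sin(k)^3 - 10*sin(k)^2 + 23*sin(k) - 14)^2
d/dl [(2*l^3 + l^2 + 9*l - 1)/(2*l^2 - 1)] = (4*l^4 - 24*l^2 + 2*l - 9)/(4*l^4 - 4*l^2 + 1)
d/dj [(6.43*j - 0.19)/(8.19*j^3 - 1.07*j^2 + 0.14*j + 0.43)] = (-105.3234*j^3 + 11.5484*j^2 - 0.4066*j + 2.7915)/(67.0761*j^6 - 17.5266*j^5 + 3.4381*j^4 + 6.7438*j^3 - 0.9006*j^2 + 0.1204*j + 0.1849)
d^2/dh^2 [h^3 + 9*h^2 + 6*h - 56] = 6*h + 18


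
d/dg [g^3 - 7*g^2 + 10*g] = 3*g^2 - 14*g + 10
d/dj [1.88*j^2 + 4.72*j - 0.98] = 3.76*j + 4.72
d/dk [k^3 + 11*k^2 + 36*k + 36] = 3*k^2 + 22*k + 36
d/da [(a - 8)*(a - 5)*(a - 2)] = 3*a^2 - 30*a + 66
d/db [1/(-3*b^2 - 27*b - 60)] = (2*b + 9)/(3*(b^2 + 9*b + 20)^2)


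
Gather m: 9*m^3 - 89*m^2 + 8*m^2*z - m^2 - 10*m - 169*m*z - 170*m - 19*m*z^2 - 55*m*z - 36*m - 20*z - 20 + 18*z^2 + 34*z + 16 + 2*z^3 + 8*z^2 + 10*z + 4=9*m^3 + m^2*(8*z - 90) + m*(-19*z^2 - 224*z - 216) + 2*z^3 + 26*z^2 + 24*z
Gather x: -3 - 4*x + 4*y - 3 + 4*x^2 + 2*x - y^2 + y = 4*x^2 - 2*x - y^2 + 5*y - 6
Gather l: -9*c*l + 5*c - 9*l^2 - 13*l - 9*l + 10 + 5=5*c - 9*l^2 + l*(-9*c - 22) + 15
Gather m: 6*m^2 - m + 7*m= 6*m^2 + 6*m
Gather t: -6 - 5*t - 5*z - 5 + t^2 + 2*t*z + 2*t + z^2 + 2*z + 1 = t^2 + t*(2*z - 3) + z^2 - 3*z - 10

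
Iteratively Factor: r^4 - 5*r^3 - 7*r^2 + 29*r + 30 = (r - 5)*(r^3 - 7*r - 6) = (r - 5)*(r - 3)*(r^2 + 3*r + 2) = (r - 5)*(r - 3)*(r + 1)*(r + 2)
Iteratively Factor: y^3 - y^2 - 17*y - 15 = (y + 1)*(y^2 - 2*y - 15) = (y - 5)*(y + 1)*(y + 3)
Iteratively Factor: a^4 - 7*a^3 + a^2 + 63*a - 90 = (a + 3)*(a^3 - 10*a^2 + 31*a - 30) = (a - 2)*(a + 3)*(a^2 - 8*a + 15) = (a - 5)*(a - 2)*(a + 3)*(a - 3)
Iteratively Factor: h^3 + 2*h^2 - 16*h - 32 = (h + 4)*(h^2 - 2*h - 8) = (h - 4)*(h + 4)*(h + 2)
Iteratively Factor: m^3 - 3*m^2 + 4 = (m + 1)*(m^2 - 4*m + 4) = (m - 2)*(m + 1)*(m - 2)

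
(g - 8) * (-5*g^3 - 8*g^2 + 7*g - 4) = -5*g^4 + 32*g^3 + 71*g^2 - 60*g + 32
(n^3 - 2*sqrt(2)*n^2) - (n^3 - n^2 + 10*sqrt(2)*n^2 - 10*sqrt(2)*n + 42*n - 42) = -12*sqrt(2)*n^2 + n^2 - 42*n + 10*sqrt(2)*n + 42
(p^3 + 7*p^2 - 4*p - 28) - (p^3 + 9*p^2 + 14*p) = -2*p^2 - 18*p - 28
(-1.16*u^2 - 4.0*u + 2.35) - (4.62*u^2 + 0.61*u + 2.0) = -5.78*u^2 - 4.61*u + 0.35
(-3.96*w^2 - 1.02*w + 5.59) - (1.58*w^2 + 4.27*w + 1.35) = -5.54*w^2 - 5.29*w + 4.24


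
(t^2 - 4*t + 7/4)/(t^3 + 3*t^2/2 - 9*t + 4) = (t - 7/2)/(t^2 + 2*t - 8)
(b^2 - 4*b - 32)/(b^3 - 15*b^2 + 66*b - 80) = (b + 4)/(b^2 - 7*b + 10)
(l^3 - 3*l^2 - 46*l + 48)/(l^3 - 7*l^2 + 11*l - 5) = (l^2 - 2*l - 48)/(l^2 - 6*l + 5)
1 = 1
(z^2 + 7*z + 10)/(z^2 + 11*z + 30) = (z + 2)/(z + 6)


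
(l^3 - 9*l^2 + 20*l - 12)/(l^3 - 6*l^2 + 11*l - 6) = (l - 6)/(l - 3)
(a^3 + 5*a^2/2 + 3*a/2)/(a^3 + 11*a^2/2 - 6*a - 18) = a*(a + 1)/(a^2 + 4*a - 12)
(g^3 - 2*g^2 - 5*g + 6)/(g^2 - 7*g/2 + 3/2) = 2*(g^2 + g - 2)/(2*g - 1)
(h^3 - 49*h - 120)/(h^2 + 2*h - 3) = (h^2 - 3*h - 40)/(h - 1)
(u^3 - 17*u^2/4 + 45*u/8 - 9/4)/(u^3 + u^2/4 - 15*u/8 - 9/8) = (4*u^2 - 11*u + 6)/(4*u^2 + 7*u + 3)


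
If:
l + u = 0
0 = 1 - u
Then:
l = -1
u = 1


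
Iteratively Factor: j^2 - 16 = (j - 4)*(j + 4)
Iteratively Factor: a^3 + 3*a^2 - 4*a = (a + 4)*(a^2 - a) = (a - 1)*(a + 4)*(a)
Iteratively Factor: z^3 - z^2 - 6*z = (z - 3)*(z^2 + 2*z) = z*(z - 3)*(z + 2)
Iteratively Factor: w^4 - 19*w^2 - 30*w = (w + 3)*(w^3 - 3*w^2 - 10*w) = w*(w + 3)*(w^2 - 3*w - 10) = w*(w - 5)*(w + 3)*(w + 2)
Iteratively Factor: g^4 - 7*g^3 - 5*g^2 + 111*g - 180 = (g - 5)*(g^3 - 2*g^2 - 15*g + 36) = (g - 5)*(g + 4)*(g^2 - 6*g + 9) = (g - 5)*(g - 3)*(g + 4)*(g - 3)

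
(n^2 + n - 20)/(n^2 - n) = (n^2 + n - 20)/(n*(n - 1))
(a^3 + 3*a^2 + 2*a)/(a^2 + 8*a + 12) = a*(a + 1)/(a + 6)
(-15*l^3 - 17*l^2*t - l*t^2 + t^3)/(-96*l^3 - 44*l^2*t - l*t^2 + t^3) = (-5*l^2 - 4*l*t + t^2)/(-32*l^2 - 4*l*t + t^2)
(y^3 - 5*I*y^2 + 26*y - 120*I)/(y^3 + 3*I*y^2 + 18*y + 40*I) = (y - 6*I)/(y + 2*I)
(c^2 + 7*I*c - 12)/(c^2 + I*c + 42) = (c^2 + 7*I*c - 12)/(c^2 + I*c + 42)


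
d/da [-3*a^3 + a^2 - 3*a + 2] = -9*a^2 + 2*a - 3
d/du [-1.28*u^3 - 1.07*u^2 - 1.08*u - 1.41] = -3.84*u^2 - 2.14*u - 1.08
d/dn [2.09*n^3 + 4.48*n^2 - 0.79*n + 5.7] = 6.27*n^2 + 8.96*n - 0.79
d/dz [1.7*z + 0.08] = 1.70000000000000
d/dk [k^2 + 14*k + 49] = 2*k + 14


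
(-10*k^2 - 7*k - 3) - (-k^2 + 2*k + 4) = -9*k^2 - 9*k - 7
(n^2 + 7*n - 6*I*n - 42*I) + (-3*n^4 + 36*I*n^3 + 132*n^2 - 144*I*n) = -3*n^4 + 36*I*n^3 + 133*n^2 + 7*n - 150*I*n - 42*I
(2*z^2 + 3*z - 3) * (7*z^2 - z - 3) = 14*z^4 + 19*z^3 - 30*z^2 - 6*z + 9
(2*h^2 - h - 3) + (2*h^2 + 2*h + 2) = 4*h^2 + h - 1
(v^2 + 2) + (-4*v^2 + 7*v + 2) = -3*v^2 + 7*v + 4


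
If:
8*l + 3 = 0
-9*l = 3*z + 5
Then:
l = -3/8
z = -13/24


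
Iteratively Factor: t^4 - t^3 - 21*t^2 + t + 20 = (t - 5)*(t^3 + 4*t^2 - t - 4) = (t - 5)*(t + 1)*(t^2 + 3*t - 4) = (t - 5)*(t + 1)*(t + 4)*(t - 1)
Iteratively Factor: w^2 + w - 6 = (w + 3)*(w - 2)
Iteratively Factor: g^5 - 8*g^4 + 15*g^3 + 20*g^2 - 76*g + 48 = (g + 2)*(g^4 - 10*g^3 + 35*g^2 - 50*g + 24) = (g - 4)*(g + 2)*(g^3 - 6*g^2 + 11*g - 6) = (g - 4)*(g - 1)*(g + 2)*(g^2 - 5*g + 6) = (g - 4)*(g - 2)*(g - 1)*(g + 2)*(g - 3)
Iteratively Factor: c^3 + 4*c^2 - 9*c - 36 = (c + 4)*(c^2 - 9) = (c - 3)*(c + 4)*(c + 3)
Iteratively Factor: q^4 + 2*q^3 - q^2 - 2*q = (q + 1)*(q^3 + q^2 - 2*q) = q*(q + 1)*(q^2 + q - 2) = q*(q - 1)*(q + 1)*(q + 2)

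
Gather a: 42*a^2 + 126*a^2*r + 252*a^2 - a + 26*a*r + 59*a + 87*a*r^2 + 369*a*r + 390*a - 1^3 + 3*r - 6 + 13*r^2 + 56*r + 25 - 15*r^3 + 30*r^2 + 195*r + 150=a^2*(126*r + 294) + a*(87*r^2 + 395*r + 448) - 15*r^3 + 43*r^2 + 254*r + 168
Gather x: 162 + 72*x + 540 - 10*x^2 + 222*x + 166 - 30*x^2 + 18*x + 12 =-40*x^2 + 312*x + 880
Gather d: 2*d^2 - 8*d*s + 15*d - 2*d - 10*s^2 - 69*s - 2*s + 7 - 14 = 2*d^2 + d*(13 - 8*s) - 10*s^2 - 71*s - 7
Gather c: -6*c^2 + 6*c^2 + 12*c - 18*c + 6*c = 0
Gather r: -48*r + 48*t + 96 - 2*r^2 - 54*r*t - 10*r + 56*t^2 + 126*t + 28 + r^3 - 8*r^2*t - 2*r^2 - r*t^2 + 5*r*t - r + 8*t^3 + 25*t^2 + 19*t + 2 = r^3 + r^2*(-8*t - 4) + r*(-t^2 - 49*t - 59) + 8*t^3 + 81*t^2 + 193*t + 126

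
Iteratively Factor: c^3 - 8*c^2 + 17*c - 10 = (c - 1)*(c^2 - 7*c + 10) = (c - 5)*(c - 1)*(c - 2)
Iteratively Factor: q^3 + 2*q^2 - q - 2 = (q + 2)*(q^2 - 1) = (q - 1)*(q + 2)*(q + 1)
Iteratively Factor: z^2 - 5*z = (z)*(z - 5)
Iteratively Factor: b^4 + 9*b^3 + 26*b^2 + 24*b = (b + 2)*(b^3 + 7*b^2 + 12*b) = (b + 2)*(b + 3)*(b^2 + 4*b) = b*(b + 2)*(b + 3)*(b + 4)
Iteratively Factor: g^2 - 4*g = (g)*(g - 4)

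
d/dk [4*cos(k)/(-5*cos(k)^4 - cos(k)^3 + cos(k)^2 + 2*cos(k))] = 4*(-15*cos(k)^2 - 2*cos(k) + 1)*sin(k)/(5*cos(k)^3 + cos(k)^2 - cos(k) - 2)^2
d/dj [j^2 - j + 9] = 2*j - 1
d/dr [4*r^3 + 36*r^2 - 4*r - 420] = 12*r^2 + 72*r - 4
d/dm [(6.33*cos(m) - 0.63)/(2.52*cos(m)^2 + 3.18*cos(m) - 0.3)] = 0.0988884933349156*(15.9516*cos(m)^2 - 3.1752*cos(m) - 0.1044)*sin(m)/(-0.792452830188679*sin(m)^2 + 1.0*cos(m) + 0.69811320754717)^2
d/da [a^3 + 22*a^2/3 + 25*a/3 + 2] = 3*a^2 + 44*a/3 + 25/3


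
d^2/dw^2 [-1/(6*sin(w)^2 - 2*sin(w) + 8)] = (36*sin(w)^4 - 9*sin(w)^3 - 101*sin(w)^2 + 22*sin(w) + 22)/(2*(3*sin(w)^2 - sin(w) + 4)^3)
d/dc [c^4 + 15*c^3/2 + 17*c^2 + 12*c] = 4*c^3 + 45*c^2/2 + 34*c + 12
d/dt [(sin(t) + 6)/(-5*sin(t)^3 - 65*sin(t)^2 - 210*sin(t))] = (2*sin(t) + 7)*cos(t)/(5*(sin(t) + 7)^2*sin(t)^2)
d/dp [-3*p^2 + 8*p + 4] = 8 - 6*p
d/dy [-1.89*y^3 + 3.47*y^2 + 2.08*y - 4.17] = -5.67*y^2 + 6.94*y + 2.08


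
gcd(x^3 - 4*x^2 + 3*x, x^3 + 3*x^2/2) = x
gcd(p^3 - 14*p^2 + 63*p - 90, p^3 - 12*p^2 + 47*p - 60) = p^2 - 8*p + 15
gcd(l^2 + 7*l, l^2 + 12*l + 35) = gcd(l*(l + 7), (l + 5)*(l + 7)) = l + 7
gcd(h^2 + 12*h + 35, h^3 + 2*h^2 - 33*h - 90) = h + 5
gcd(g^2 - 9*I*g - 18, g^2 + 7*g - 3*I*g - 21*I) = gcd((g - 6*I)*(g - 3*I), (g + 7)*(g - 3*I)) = g - 3*I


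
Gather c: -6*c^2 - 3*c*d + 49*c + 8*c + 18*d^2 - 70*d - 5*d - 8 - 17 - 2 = -6*c^2 + c*(57 - 3*d) + 18*d^2 - 75*d - 27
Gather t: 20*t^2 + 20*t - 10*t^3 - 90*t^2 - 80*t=-10*t^3 - 70*t^2 - 60*t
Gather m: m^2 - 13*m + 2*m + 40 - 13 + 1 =m^2 - 11*m + 28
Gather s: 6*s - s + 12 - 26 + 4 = 5*s - 10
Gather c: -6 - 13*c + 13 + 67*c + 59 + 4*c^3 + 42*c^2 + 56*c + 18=4*c^3 + 42*c^2 + 110*c + 84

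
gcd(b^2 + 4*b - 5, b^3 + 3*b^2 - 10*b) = b + 5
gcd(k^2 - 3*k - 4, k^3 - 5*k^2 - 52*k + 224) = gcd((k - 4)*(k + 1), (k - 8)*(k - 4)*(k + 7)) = k - 4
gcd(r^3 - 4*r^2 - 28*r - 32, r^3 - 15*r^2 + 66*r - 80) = r - 8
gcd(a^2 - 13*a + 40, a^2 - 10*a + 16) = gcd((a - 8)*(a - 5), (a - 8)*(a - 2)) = a - 8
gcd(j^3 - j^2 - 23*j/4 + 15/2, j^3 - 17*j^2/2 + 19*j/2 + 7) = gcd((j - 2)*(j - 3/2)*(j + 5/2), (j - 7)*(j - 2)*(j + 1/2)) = j - 2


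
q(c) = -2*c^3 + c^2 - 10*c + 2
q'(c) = -6*c^2 + 2*c - 10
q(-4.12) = 200.04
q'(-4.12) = -120.09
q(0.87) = -7.26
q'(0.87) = -12.80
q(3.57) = -111.95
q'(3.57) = -79.33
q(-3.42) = 127.90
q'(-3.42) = -87.02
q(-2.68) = 74.48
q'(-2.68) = -58.45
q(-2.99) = 94.30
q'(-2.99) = -69.62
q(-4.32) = 225.11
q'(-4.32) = -130.61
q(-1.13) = 17.46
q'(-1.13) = -19.92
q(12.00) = -3430.00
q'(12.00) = -850.00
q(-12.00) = 3722.00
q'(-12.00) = -898.00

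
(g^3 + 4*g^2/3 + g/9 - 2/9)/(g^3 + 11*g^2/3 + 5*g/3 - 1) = (g + 2/3)/(g + 3)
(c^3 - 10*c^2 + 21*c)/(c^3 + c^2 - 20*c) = (c^2 - 10*c + 21)/(c^2 + c - 20)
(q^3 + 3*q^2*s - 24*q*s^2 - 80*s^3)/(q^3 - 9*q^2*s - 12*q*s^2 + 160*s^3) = (q + 4*s)/(q - 8*s)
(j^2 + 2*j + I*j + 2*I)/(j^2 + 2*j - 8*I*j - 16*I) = (j + I)/(j - 8*I)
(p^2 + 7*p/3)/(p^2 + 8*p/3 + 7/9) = 3*p/(3*p + 1)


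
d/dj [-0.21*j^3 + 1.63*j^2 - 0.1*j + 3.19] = -0.63*j^2 + 3.26*j - 0.1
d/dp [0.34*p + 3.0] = 0.340000000000000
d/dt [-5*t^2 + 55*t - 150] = 55 - 10*t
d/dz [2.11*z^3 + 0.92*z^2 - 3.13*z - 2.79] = 6.33*z^2 + 1.84*z - 3.13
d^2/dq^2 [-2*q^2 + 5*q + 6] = -4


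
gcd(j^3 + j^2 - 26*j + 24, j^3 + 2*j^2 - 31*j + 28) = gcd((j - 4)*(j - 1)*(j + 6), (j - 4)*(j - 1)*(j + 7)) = j^2 - 5*j + 4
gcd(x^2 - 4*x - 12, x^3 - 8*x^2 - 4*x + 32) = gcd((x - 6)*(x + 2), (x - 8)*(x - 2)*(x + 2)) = x + 2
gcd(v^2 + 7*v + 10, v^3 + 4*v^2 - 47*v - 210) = v + 5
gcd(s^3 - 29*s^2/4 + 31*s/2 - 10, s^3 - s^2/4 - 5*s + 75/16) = s - 5/4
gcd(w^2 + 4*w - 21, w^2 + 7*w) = w + 7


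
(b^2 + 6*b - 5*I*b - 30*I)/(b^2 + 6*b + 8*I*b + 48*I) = (b - 5*I)/(b + 8*I)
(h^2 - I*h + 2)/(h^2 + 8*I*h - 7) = (h - 2*I)/(h + 7*I)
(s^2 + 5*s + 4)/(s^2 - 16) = (s + 1)/(s - 4)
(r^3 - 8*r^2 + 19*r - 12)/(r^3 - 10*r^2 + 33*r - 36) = (r - 1)/(r - 3)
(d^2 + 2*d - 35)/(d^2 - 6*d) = (d^2 + 2*d - 35)/(d*(d - 6))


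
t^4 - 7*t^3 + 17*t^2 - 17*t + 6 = (t - 3)*(t - 2)*(t - 1)^2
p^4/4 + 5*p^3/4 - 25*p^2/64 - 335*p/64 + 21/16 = (p/4 + 1)*(p - 7/4)*(p - 1/4)*(p + 3)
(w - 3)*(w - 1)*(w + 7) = w^3 + 3*w^2 - 25*w + 21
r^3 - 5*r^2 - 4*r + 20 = (r - 5)*(r - 2)*(r + 2)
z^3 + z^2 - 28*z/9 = z*(z - 4/3)*(z + 7/3)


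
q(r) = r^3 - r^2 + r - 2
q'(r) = 3*r^2 - 2*r + 1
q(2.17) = 5.68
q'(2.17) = 10.79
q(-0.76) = -3.78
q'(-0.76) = 4.25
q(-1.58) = -10.02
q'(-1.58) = 11.65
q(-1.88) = -14.06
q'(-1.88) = 15.36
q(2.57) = 10.94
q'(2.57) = 15.67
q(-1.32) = -7.36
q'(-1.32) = 8.87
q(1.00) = -1.00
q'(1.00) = 2.00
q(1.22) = -0.45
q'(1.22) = 3.03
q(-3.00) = -41.00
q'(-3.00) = 34.00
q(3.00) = 19.00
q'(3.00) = 22.00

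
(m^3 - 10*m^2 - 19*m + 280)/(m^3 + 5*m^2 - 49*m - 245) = (m - 8)/(m + 7)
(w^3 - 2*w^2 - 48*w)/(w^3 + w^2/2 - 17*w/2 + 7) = 2*w*(w^2 - 2*w - 48)/(2*w^3 + w^2 - 17*w + 14)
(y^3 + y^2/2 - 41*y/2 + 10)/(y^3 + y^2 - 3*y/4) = 2*(y^2 + y - 20)/(y*(2*y + 3))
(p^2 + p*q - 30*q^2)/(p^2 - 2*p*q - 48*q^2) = (p - 5*q)/(p - 8*q)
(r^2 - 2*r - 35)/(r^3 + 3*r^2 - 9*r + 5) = (r - 7)/(r^2 - 2*r + 1)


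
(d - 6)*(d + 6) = d^2 - 36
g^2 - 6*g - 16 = (g - 8)*(g + 2)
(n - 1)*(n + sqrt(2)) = n^2 - n + sqrt(2)*n - sqrt(2)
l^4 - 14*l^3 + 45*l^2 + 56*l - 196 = (l - 7)^2*(l - 2)*(l + 2)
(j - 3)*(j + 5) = j^2 + 2*j - 15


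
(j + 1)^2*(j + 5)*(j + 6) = j^4 + 13*j^3 + 53*j^2 + 71*j + 30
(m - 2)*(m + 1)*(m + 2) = m^3 + m^2 - 4*m - 4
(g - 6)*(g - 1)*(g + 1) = g^3 - 6*g^2 - g + 6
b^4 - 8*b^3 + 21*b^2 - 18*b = b*(b - 3)^2*(b - 2)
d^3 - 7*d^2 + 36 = (d - 6)*(d - 3)*(d + 2)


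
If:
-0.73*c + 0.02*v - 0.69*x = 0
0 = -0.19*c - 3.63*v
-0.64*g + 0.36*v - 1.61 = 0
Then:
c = -0.943851980253985*x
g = 0.0277890304103704*x - 2.515625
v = 0.0494027207295474*x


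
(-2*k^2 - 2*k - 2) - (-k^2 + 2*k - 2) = -k^2 - 4*k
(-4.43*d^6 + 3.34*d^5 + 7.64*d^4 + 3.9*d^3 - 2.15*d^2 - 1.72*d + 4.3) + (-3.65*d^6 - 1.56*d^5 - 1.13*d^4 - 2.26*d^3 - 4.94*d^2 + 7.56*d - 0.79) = -8.08*d^6 + 1.78*d^5 + 6.51*d^4 + 1.64*d^3 - 7.09*d^2 + 5.84*d + 3.51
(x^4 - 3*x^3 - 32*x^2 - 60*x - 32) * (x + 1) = x^5 - 2*x^4 - 35*x^3 - 92*x^2 - 92*x - 32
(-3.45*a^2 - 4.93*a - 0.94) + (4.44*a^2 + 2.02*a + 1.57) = 0.99*a^2 - 2.91*a + 0.63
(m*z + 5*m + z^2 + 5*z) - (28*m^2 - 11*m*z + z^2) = -28*m^2 + 12*m*z + 5*m + 5*z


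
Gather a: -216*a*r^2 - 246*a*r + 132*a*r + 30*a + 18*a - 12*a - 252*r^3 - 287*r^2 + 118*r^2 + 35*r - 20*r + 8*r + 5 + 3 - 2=a*(-216*r^2 - 114*r + 36) - 252*r^3 - 169*r^2 + 23*r + 6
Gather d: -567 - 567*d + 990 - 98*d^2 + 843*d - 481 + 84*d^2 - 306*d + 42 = -14*d^2 - 30*d - 16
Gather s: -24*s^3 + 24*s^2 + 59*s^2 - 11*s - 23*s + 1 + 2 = -24*s^3 + 83*s^2 - 34*s + 3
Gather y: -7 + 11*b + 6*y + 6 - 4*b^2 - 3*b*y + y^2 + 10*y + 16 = -4*b^2 + 11*b + y^2 + y*(16 - 3*b) + 15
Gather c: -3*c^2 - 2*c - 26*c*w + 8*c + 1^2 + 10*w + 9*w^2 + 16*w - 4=-3*c^2 + c*(6 - 26*w) + 9*w^2 + 26*w - 3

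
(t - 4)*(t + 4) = t^2 - 16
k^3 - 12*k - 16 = (k - 4)*(k + 2)^2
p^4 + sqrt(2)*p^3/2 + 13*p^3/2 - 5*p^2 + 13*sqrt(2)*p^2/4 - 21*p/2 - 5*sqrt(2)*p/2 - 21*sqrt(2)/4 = (p - 3/2)*(p + 1)*(p + 7)*(p + sqrt(2)/2)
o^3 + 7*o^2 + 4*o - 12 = (o - 1)*(o + 2)*(o + 6)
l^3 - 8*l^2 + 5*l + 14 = (l - 7)*(l - 2)*(l + 1)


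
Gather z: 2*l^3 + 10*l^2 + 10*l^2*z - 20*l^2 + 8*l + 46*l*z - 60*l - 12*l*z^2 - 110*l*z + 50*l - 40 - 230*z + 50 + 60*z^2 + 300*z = 2*l^3 - 10*l^2 - 2*l + z^2*(60 - 12*l) + z*(10*l^2 - 64*l + 70) + 10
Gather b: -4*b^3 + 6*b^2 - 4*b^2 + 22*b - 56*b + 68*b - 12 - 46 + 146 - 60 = -4*b^3 + 2*b^2 + 34*b + 28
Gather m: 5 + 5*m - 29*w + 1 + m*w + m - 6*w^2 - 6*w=m*(w + 6) - 6*w^2 - 35*w + 6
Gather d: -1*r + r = 0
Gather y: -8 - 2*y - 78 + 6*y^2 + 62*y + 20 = 6*y^2 + 60*y - 66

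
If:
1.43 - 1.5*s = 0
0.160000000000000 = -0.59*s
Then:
No Solution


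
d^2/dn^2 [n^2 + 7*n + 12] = 2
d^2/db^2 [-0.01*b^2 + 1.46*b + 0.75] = -0.0200000000000000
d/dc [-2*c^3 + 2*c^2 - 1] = 2*c*(2 - 3*c)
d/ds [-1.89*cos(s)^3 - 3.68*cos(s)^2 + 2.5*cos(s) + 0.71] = (5.67*cos(s)^2 + 7.36*cos(s) - 2.5)*sin(s)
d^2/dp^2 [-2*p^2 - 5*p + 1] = -4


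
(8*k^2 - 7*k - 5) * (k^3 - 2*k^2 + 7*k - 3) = 8*k^5 - 23*k^4 + 65*k^3 - 63*k^2 - 14*k + 15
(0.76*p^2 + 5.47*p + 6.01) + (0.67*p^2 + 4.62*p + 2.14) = 1.43*p^2 + 10.09*p + 8.15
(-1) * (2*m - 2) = 2 - 2*m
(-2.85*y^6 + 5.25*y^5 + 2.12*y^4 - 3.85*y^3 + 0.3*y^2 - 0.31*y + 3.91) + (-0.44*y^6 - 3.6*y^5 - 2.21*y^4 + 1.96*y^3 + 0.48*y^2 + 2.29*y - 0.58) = -3.29*y^6 + 1.65*y^5 - 0.0899999999999999*y^4 - 1.89*y^3 + 0.78*y^2 + 1.98*y + 3.33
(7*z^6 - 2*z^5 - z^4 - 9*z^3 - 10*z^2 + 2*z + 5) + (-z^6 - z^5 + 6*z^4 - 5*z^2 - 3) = 6*z^6 - 3*z^5 + 5*z^4 - 9*z^3 - 15*z^2 + 2*z + 2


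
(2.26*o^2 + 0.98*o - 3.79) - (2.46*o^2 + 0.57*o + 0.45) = -0.2*o^2 + 0.41*o - 4.24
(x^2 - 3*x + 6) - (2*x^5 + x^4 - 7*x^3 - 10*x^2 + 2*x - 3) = -2*x^5 - x^4 + 7*x^3 + 11*x^2 - 5*x + 9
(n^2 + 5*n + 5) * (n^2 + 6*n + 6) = n^4 + 11*n^3 + 41*n^2 + 60*n + 30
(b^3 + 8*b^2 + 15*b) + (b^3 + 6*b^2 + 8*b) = 2*b^3 + 14*b^2 + 23*b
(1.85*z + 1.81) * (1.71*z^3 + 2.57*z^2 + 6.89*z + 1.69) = 3.1635*z^4 + 7.8496*z^3 + 17.3982*z^2 + 15.5974*z + 3.0589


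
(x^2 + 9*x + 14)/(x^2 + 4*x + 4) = (x + 7)/(x + 2)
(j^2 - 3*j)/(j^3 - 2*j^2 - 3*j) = 1/(j + 1)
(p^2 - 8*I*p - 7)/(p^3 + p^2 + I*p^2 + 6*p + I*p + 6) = (p^2 - 8*I*p - 7)/(p^3 + p^2*(1 + I) + p*(6 + I) + 6)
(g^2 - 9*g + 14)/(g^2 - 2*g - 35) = (g - 2)/(g + 5)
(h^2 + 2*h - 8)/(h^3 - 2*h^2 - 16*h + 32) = 1/(h - 4)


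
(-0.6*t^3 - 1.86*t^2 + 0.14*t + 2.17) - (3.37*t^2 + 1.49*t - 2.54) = -0.6*t^3 - 5.23*t^2 - 1.35*t + 4.71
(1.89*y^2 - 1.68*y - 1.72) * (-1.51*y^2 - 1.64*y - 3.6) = -2.8539*y^4 - 0.5628*y^3 - 1.4516*y^2 + 8.8688*y + 6.192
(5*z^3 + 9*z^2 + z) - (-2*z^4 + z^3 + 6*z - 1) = 2*z^4 + 4*z^3 + 9*z^2 - 5*z + 1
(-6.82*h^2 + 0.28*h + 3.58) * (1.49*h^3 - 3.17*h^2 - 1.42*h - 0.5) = -10.1618*h^5 + 22.0366*h^4 + 14.131*h^3 - 8.3362*h^2 - 5.2236*h - 1.79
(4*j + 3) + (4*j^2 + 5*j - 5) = 4*j^2 + 9*j - 2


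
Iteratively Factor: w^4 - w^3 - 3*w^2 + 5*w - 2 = (w - 1)*(w^3 - 3*w + 2) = (w - 1)^2*(w^2 + w - 2) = (w - 1)^3*(w + 2)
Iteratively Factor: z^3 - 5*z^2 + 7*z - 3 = (z - 3)*(z^2 - 2*z + 1) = (z - 3)*(z - 1)*(z - 1)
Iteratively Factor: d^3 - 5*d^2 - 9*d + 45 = (d + 3)*(d^2 - 8*d + 15) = (d - 3)*(d + 3)*(d - 5)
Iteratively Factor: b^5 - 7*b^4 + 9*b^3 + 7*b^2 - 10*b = (b)*(b^4 - 7*b^3 + 9*b^2 + 7*b - 10) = b*(b - 5)*(b^3 - 2*b^2 - b + 2) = b*(b - 5)*(b - 1)*(b^2 - b - 2) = b*(b - 5)*(b - 1)*(b + 1)*(b - 2)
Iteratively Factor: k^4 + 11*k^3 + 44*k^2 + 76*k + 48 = (k + 3)*(k^3 + 8*k^2 + 20*k + 16) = (k + 2)*(k + 3)*(k^2 + 6*k + 8) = (k + 2)*(k + 3)*(k + 4)*(k + 2)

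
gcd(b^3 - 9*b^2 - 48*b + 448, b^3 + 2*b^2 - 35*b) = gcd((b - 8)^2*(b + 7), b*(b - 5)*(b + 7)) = b + 7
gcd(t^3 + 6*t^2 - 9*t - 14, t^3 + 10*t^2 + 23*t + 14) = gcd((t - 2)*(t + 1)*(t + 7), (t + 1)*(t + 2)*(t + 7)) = t^2 + 8*t + 7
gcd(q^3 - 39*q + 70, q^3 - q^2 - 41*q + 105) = q^2 + 2*q - 35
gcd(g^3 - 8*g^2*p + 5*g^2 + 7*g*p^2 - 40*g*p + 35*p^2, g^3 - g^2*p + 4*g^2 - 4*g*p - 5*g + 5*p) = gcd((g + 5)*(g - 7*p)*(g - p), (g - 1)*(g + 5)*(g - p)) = -g^2 + g*p - 5*g + 5*p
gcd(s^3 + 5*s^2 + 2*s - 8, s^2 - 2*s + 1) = s - 1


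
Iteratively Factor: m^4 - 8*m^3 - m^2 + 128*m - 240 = (m - 4)*(m^3 - 4*m^2 - 17*m + 60) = (m - 4)*(m - 3)*(m^2 - m - 20) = (m - 5)*(m - 4)*(m - 3)*(m + 4)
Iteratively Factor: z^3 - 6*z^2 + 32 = (z - 4)*(z^2 - 2*z - 8) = (z - 4)^2*(z + 2)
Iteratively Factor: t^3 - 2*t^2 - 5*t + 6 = (t - 1)*(t^2 - t - 6) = (t - 1)*(t + 2)*(t - 3)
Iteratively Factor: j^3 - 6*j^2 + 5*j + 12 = (j - 4)*(j^2 - 2*j - 3) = (j - 4)*(j - 3)*(j + 1)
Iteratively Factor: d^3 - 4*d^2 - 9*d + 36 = (d - 3)*(d^2 - d - 12) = (d - 3)*(d + 3)*(d - 4)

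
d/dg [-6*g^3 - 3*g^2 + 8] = 6*g*(-3*g - 1)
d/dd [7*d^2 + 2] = 14*d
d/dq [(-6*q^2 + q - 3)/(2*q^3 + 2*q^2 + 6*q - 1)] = (12*q^4 - 4*q^3 - 20*q^2 + 24*q + 17)/(4*q^6 + 8*q^5 + 28*q^4 + 20*q^3 + 32*q^2 - 12*q + 1)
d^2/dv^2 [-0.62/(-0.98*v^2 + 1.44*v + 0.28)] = (1.190896*v^2 - 1.749888*v - 0.62*(1.96*v - 1.44)*(3.92*v - 2.88) - 0.340256)/(-0.98*v^2 + 1.44*v + 0.28)^3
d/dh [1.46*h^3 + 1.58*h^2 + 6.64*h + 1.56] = 4.38*h^2 + 3.16*h + 6.64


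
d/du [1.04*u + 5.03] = 1.04000000000000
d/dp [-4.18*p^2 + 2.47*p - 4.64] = 2.47 - 8.36*p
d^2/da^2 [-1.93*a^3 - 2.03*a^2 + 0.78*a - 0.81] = -11.58*a - 4.06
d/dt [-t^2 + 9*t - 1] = 9 - 2*t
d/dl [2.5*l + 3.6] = 2.50000000000000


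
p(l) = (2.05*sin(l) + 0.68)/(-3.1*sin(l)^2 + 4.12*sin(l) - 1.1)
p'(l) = (6.2*sin(l)*cos(l) - 4.12*cos(l))*(2.05*sin(l) + 0.68)/(-3.1*sin(l)^2 + 4.12*sin(l) - 1.1)^2 + 2.05*cos(l)/(-3.1*sin(l)^2 + 4.12*sin(l) - 1.1)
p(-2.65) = 0.08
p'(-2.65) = 0.36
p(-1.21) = 0.16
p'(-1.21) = -0.02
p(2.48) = 7.43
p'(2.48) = 0.78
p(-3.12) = -0.53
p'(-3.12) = 3.63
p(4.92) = 0.16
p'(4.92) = -0.01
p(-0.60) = 0.11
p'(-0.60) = -0.23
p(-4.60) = -40.55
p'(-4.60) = -135.11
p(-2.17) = 0.15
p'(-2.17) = 0.05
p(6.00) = -0.04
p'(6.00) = -0.89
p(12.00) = 0.10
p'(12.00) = -0.26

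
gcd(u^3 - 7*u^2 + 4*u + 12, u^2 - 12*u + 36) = u - 6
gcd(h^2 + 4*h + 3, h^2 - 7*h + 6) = 1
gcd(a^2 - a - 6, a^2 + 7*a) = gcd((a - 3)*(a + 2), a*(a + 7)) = 1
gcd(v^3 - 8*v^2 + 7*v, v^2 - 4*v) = v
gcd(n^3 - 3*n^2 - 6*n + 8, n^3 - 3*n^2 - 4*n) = n - 4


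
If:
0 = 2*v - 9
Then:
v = 9/2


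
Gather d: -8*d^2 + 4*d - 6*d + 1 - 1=-8*d^2 - 2*d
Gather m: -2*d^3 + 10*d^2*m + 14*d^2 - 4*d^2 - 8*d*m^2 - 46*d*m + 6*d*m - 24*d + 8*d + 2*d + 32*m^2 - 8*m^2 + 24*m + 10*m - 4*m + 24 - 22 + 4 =-2*d^3 + 10*d^2 - 14*d + m^2*(24 - 8*d) + m*(10*d^2 - 40*d + 30) + 6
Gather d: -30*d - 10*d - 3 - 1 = -40*d - 4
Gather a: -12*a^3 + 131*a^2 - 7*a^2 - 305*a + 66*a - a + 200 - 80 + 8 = -12*a^3 + 124*a^2 - 240*a + 128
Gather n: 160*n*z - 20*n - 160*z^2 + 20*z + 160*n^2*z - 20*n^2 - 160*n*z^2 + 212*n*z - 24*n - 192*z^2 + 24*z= n^2*(160*z - 20) + n*(-160*z^2 + 372*z - 44) - 352*z^2 + 44*z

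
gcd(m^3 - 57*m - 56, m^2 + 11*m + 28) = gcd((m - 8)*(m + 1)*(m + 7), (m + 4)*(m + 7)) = m + 7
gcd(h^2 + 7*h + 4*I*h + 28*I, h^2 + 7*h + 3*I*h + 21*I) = h + 7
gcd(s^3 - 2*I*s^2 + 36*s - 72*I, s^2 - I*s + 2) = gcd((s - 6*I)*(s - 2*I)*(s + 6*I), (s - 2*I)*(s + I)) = s - 2*I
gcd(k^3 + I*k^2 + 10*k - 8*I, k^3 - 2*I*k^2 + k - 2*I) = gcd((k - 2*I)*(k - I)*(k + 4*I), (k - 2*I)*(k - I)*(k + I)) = k^2 - 3*I*k - 2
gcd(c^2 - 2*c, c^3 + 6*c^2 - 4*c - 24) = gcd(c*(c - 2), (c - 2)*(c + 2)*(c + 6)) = c - 2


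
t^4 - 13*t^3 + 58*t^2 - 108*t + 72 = (t - 6)*(t - 3)*(t - 2)^2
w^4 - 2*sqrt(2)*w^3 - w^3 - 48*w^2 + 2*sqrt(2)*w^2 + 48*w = w*(w - 1)*(w - 6*sqrt(2))*(w + 4*sqrt(2))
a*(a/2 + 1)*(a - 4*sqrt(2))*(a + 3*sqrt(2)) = a^4/2 - sqrt(2)*a^3/2 + a^3 - 12*a^2 - sqrt(2)*a^2 - 24*a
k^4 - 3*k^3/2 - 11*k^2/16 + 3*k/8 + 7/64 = (k - 7/4)*(k - 1/2)*(k + 1/4)*(k + 1/2)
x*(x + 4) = x^2 + 4*x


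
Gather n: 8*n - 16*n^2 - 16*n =-16*n^2 - 8*n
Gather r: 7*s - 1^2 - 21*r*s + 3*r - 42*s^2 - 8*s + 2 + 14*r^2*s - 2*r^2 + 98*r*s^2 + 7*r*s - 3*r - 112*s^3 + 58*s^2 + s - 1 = r^2*(14*s - 2) + r*(98*s^2 - 14*s) - 112*s^3 + 16*s^2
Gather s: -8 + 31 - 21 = 2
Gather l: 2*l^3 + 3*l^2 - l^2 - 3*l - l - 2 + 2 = 2*l^3 + 2*l^2 - 4*l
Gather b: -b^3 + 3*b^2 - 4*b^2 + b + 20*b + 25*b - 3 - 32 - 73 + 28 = -b^3 - b^2 + 46*b - 80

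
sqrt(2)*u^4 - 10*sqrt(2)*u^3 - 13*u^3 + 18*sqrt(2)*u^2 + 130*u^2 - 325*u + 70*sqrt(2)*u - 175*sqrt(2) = (u - 5)^2*(u - 7*sqrt(2))*(sqrt(2)*u + 1)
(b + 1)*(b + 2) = b^2 + 3*b + 2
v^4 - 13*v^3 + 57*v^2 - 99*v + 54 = (v - 6)*(v - 3)^2*(v - 1)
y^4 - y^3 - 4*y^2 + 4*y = y*(y - 2)*(y - 1)*(y + 2)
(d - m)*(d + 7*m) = d^2 + 6*d*m - 7*m^2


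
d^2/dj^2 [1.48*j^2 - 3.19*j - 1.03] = 2.96000000000000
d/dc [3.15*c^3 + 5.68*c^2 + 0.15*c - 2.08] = 9.45*c^2 + 11.36*c + 0.15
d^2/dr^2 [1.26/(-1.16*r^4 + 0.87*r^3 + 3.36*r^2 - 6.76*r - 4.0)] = ((17.5392*r^2 - 6.5772*r - 8.4672)*(1.16*r^4 - 0.87*r^3 - 3.36*r^2 + 6.76*r + 4.0) - 1.26*(4.64*r^3 - 2.61*r^2 - 6.72*r + 6.76)*(9.28*r^3 - 5.22*r^2 - 13.44*r + 13.52))/(1.16*r^4 - 0.87*r^3 - 3.36*r^2 + 6.76*r + 4.0)^3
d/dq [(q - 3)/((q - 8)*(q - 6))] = (-q^2 + 6*q + 6)/(q^4 - 28*q^3 + 292*q^2 - 1344*q + 2304)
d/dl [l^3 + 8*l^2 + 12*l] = 3*l^2 + 16*l + 12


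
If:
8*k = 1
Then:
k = 1/8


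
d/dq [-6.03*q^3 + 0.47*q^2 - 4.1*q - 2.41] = -18.09*q^2 + 0.94*q - 4.1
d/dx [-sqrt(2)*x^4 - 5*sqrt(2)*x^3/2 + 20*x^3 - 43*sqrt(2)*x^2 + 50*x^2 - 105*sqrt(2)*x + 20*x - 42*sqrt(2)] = -4*sqrt(2)*x^3 - 15*sqrt(2)*x^2/2 + 60*x^2 - 86*sqrt(2)*x + 100*x - 105*sqrt(2) + 20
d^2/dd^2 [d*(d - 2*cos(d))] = 2*d*cos(d) + 4*sin(d) + 2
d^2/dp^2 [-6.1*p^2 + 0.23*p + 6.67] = -12.2000000000000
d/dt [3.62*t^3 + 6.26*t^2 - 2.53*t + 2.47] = 10.86*t^2 + 12.52*t - 2.53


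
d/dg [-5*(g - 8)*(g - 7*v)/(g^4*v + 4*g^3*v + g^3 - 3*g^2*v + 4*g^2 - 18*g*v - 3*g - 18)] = 5*((g - 8)*(g - 7*v)*(4*g^3*v + 12*g^2*v + 3*g^2 - 6*g*v + 8*g - 18*v - 3) + (-2*g + 7*v + 8)*(g^4*v + 4*g^3*v + g^3 - 3*g^2*v + 4*g^2 - 18*g*v - 3*g - 18))/(g^4*v + 4*g^3*v + g^3 - 3*g^2*v + 4*g^2 - 18*g*v - 3*g - 18)^2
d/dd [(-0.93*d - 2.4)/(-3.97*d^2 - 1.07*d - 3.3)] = (-3.6921*d^2 - 19.056*d + 0.501)/(15.7609*d^4 + 8.4958*d^3 + 27.3469*d^2 + 7.062*d + 10.89)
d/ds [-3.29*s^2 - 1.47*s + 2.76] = -6.58*s - 1.47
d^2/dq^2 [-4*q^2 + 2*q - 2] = -8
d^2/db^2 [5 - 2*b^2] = -4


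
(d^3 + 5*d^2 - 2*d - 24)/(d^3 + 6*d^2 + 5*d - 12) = (d - 2)/(d - 1)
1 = 1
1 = 1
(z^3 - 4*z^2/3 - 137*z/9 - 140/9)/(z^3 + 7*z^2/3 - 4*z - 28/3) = (3*z^2 - 11*z - 20)/(3*(z^2 - 4))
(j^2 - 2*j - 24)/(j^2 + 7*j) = (j^2 - 2*j - 24)/(j*(j + 7))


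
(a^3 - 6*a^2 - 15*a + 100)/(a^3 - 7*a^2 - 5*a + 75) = (a + 4)/(a + 3)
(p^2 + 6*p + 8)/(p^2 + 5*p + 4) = (p + 2)/(p + 1)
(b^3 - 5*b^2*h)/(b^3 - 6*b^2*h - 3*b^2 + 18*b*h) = b*(b - 5*h)/(b^2 - 6*b*h - 3*b + 18*h)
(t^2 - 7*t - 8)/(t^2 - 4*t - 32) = (t + 1)/(t + 4)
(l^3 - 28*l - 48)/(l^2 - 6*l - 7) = (-l^3 + 28*l + 48)/(-l^2 + 6*l + 7)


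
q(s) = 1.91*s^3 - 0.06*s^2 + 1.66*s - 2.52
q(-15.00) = -6487.17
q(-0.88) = -5.33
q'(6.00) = 207.22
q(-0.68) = -4.28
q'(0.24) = 1.96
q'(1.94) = 22.99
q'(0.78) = 5.05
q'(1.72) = 18.41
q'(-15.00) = 1292.71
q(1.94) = 14.42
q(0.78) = -0.36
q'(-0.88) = 6.20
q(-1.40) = -10.20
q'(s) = 5.73*s^2 - 0.12*s + 1.66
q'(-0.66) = 4.24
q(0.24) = -2.10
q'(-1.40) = 13.06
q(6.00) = 417.84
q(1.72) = 9.88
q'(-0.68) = 4.39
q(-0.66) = -4.19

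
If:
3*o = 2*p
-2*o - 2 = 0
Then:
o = -1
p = -3/2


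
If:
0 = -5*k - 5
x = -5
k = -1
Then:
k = -1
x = -5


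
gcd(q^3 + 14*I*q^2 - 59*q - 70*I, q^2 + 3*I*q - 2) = q + 2*I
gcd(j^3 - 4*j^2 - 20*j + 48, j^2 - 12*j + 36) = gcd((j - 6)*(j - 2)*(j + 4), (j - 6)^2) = j - 6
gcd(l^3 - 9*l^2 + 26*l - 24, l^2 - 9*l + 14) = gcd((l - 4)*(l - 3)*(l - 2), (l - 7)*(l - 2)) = l - 2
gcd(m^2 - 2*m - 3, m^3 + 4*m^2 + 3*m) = m + 1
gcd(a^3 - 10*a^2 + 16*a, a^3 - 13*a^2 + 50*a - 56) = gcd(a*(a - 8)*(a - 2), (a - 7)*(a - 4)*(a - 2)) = a - 2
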